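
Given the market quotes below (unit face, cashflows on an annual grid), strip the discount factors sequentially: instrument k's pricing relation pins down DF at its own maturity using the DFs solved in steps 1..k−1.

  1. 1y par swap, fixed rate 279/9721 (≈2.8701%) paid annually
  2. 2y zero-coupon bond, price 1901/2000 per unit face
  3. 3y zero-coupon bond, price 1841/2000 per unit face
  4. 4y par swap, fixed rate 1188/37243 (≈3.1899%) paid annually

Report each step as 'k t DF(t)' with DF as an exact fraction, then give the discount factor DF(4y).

1 1 9721/10000
2 2 1901/2000
3 3 1841/2000
4 4 2203/2500
DF(4y) = 2203/2500 ≈ 0.881200

step 1 [1y] swap r/1=279/9721: DF=(1 − 279/9721·(0))/(1+279/9721) = 9721/10000 ≈ 0.972100
step 2 [2y] zero: DF = P = 1901/2000 ≈ 0.950500
step 3 [3y] zero: DF = P = 1841/2000 ≈ 0.920500
step 4 [4y] swap r/1=1188/37243: DF=(1 − 1188/37243·(0.972100+0.950500+0.920500))/(1+1188/37243) = 2203/2500 ≈ 0.881200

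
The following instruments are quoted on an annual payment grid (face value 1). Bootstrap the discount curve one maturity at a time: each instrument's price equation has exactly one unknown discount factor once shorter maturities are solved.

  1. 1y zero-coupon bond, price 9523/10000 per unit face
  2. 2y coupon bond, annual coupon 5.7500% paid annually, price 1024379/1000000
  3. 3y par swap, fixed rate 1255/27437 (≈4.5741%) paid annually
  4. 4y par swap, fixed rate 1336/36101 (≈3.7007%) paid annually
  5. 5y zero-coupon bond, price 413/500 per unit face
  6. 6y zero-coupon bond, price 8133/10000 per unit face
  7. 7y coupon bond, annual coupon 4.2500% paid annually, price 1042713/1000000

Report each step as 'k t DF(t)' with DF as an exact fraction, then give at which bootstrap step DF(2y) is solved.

step 1 [1y] zero: DF = P = 9523/10000 ≈ 0.952300
step 2 [2y] bond c/1=23/400: DF=(1024379/1000000 − 23/400·(0.952300))/(1+23/400) = 9169/10000 ≈ 0.916900
step 3 [3y] swap r/1=1255/27437: DF=(1 − 1255/27437·(0.952300+0.916900))/(1+1255/27437) = 1749/2000 ≈ 0.874500
step 4 [4y] swap r/1=1336/36101: DF=(1 − 1336/36101·(0.952300+0.916900+0.874500))/(1+1336/36101) = 1083/1250 ≈ 0.866400
step 5 [5y] zero: DF = P = 413/500 ≈ 0.826000
step 6 [6y] zero: DF = P = 8133/10000 ≈ 0.813300
step 7 [7y] bond c/1=17/400: DF=(1042713/1000000 − 17/400·(0.952300+0.916900+0.874500+0.866400+0.826000+0.813300))/(1+17/400) = 3931/5000 ≈ 0.786200

1 1 9523/10000
2 2 9169/10000
3 3 1749/2000
4 4 1083/1250
5 5 413/500
6 6 8133/10000
7 7 3931/5000
DF(2y) is solved at step 2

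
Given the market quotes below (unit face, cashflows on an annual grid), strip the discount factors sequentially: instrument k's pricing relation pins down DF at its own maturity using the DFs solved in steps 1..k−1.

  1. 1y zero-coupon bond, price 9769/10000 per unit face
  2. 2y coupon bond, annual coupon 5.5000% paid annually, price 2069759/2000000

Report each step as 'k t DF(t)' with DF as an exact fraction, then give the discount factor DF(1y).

1 1 9769/10000
2 2 93/100
DF(1y) = 9769/10000 ≈ 0.976900

step 1 [1y] zero: DF = P = 9769/10000 ≈ 0.976900
step 2 [2y] bond c/1=11/200: DF=(2069759/2000000 − 11/200·(0.976900))/(1+11/200) = 93/100 ≈ 0.930000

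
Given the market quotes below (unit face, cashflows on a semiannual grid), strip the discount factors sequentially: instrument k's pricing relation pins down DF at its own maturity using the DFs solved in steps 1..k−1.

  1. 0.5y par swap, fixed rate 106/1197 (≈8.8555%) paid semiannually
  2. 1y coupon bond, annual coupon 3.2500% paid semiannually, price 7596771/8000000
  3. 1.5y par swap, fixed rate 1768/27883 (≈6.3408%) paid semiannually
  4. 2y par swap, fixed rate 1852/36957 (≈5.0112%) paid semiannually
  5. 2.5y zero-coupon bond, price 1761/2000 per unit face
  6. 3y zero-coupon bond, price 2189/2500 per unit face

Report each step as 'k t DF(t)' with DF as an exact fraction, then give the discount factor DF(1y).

step 1 [0.5y] swap r/2=53/1197: DF=(1 − 53/1197·(0))/(1+53/1197) = 1197/1250 ≈ 0.957600
step 2 [1y] bond c/2=13/800: DF=(7596771/8000000 − 13/800·(0.957600))/(1+13/800) = 9191/10000 ≈ 0.919100
step 3 [1.5y] swap r/2=884/27883: DF=(1 − 884/27883·(0.957600+0.919100))/(1+884/27883) = 2279/2500 ≈ 0.911600
step 4 [2y] swap r/2=926/36957: DF=(1 − 926/36957·(0.957600+0.919100+0.911600))/(1+926/36957) = 4537/5000 ≈ 0.907400
step 5 [2.5y] zero: DF = P = 1761/2000 ≈ 0.880500
step 6 [3y] zero: DF = P = 2189/2500 ≈ 0.875600

1 1/2 1197/1250
2 1 9191/10000
3 3/2 2279/2500
4 2 4537/5000
5 5/2 1761/2000
6 3 2189/2500
DF(1y) = 9191/10000 ≈ 0.919100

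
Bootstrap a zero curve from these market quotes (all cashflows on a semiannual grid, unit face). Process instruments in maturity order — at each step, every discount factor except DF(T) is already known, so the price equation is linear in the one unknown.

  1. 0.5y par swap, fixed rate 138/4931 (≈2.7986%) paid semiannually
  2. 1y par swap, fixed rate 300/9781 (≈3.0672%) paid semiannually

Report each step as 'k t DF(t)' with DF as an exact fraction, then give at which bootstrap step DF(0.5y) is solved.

1 1/2 4931/5000
2 1 97/100
DF(0.5y) is solved at step 1

step 1 [0.5y] swap r/2=69/4931: DF=(1 − 69/4931·(0))/(1+69/4931) = 4931/5000 ≈ 0.986200
step 2 [1y] swap r/2=150/9781: DF=(1 − 150/9781·(0.986200))/(1+150/9781) = 97/100 ≈ 0.970000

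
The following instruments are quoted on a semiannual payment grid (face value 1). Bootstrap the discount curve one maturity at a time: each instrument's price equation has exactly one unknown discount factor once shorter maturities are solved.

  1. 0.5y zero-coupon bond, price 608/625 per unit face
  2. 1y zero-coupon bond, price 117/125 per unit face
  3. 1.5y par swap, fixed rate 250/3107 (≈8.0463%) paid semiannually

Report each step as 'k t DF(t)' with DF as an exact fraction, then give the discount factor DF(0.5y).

step 1 [0.5y] zero: DF = P = 608/625 ≈ 0.972800
step 2 [1y] zero: DF = P = 117/125 ≈ 0.936000
step 3 [1.5y] swap r/2=125/3107: DF=(1 − 125/3107·(0.972800+0.936000))/(1+125/3107) = 71/80 ≈ 0.887500

1 1/2 608/625
2 1 117/125
3 3/2 71/80
DF(0.5y) = 608/625 ≈ 0.972800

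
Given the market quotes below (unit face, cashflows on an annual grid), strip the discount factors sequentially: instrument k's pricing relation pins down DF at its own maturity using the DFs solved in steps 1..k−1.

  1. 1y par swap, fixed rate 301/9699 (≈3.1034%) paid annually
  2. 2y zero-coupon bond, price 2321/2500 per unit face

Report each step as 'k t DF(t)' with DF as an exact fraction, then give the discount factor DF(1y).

1 1 9699/10000
2 2 2321/2500
DF(1y) = 9699/10000 ≈ 0.969900

step 1 [1y] swap r/1=301/9699: DF=(1 − 301/9699·(0))/(1+301/9699) = 9699/10000 ≈ 0.969900
step 2 [2y] zero: DF = P = 2321/2500 ≈ 0.928400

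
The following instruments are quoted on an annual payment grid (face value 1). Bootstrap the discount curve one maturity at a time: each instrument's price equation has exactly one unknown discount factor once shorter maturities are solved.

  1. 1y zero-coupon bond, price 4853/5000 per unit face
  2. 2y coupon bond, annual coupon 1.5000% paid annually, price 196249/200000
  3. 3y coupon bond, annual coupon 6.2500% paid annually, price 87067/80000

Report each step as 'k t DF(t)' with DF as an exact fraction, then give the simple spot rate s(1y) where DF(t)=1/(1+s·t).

step 1 [1y] zero: DF = P = 4853/5000 ≈ 0.970600
step 2 [2y] bond c/1=3/200: DF=(196249/200000 − 3/200·(0.970600))/(1+3/200) = 2381/2500 ≈ 0.952400
step 3 [3y] bond c/1=1/16: DF=(87067/80000 − 1/16·(0.970600+0.952400))/(1+1/16) = 1139/1250 ≈ 0.911200

1 1 4853/5000
2 2 2381/2500
3 3 1139/1250
s(1y) = (1/(4853/5000) − 1)/(1) = 147/4853 ≈ 3.0291%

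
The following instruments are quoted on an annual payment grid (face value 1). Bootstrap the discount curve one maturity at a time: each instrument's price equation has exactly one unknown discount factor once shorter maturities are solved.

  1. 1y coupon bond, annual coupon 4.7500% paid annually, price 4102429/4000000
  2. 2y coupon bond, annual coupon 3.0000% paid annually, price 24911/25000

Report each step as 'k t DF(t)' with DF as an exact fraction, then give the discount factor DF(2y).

step 1 [1y] bond c/1=19/400: DF=(4102429/4000000 − 19/400·(0))/(1+19/400) = 9791/10000 ≈ 0.979100
step 2 [2y] bond c/1=3/100: DF=(24911/25000 − 3/100·(0.979100))/(1+3/100) = 9389/10000 ≈ 0.938900

1 1 9791/10000
2 2 9389/10000
DF(2y) = 9389/10000 ≈ 0.938900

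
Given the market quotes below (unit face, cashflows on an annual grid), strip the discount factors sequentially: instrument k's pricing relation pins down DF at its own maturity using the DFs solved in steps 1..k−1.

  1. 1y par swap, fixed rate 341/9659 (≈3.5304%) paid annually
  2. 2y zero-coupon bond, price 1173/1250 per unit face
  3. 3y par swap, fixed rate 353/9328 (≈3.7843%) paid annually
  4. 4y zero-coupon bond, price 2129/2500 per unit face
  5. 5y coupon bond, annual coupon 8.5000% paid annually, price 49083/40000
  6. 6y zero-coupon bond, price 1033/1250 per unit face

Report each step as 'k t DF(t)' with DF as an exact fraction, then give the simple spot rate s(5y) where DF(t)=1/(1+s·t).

step 1 [1y] swap r/1=341/9659: DF=(1 − 341/9659·(0))/(1+341/9659) = 9659/10000 ≈ 0.965900
step 2 [2y] zero: DF = P = 1173/1250 ≈ 0.938400
step 3 [3y] swap r/1=353/9328: DF=(1 − 353/9328·(0.965900+0.938400))/(1+353/9328) = 8941/10000 ≈ 0.894100
step 4 [4y] zero: DF = P = 2129/2500 ≈ 0.851600
step 5 [5y] bond c/1=17/200: DF=(49083/40000 − 17/200·(0.965900+0.938400+0.894100+0.851600))/(1+17/200) = 169/200 ≈ 0.845000
step 6 [6y] zero: DF = P = 1033/1250 ≈ 0.826400

1 1 9659/10000
2 2 1173/1250
3 3 8941/10000
4 4 2129/2500
5 5 169/200
6 6 1033/1250
s(5y) = (1/(169/200) − 1)/(5) = 31/845 ≈ 3.6686%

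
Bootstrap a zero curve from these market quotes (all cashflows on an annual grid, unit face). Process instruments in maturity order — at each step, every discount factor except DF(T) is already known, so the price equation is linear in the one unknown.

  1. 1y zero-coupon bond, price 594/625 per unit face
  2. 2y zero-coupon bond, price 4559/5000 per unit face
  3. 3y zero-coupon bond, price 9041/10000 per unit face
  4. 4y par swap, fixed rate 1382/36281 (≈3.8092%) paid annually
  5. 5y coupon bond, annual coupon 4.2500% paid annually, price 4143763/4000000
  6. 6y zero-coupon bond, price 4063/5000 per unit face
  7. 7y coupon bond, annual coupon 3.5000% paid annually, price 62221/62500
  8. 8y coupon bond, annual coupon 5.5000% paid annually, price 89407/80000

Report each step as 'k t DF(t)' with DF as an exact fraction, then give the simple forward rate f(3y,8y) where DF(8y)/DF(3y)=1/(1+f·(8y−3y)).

1 1 594/625
2 2 4559/5000
3 3 9041/10000
4 4 4309/5000
5 5 4229/5000
6 6 4063/5000
7 7 7831/10000
8 8 7429/10000
f(3y,8y) = ((9041/10000)/(7429/10000) − 1)/(5) = 1612/37145 ≈ 4.3397%

step 1 [1y] zero: DF = P = 594/625 ≈ 0.950400
step 2 [2y] zero: DF = P = 4559/5000 ≈ 0.911800
step 3 [3y] zero: DF = P = 9041/10000 ≈ 0.904100
step 4 [4y] swap r/1=1382/36281: DF=(1 − 1382/36281·(0.950400+0.911800+0.904100))/(1+1382/36281) = 4309/5000 ≈ 0.861800
step 5 [5y] bond c/1=17/400: DF=(4143763/4000000 − 17/400·(0.950400+0.911800+0.904100+0.861800))/(1+17/400) = 4229/5000 ≈ 0.845800
step 6 [6y] zero: DF = P = 4063/5000 ≈ 0.812600
step 7 [7y] bond c/1=7/200: DF=(62221/62500 − 7/200·(0.950400+0.911800+0.904100+0.861800+0.845800+0.812600))/(1+7/200) = 7831/10000 ≈ 0.783100
step 8 [8y] bond c/1=11/200: DF=(89407/80000 − 11/200·(0.950400+0.911800+0.904100+0.861800+0.845800+0.812600+0.783100))/(1+11/200) = 7429/10000 ≈ 0.742900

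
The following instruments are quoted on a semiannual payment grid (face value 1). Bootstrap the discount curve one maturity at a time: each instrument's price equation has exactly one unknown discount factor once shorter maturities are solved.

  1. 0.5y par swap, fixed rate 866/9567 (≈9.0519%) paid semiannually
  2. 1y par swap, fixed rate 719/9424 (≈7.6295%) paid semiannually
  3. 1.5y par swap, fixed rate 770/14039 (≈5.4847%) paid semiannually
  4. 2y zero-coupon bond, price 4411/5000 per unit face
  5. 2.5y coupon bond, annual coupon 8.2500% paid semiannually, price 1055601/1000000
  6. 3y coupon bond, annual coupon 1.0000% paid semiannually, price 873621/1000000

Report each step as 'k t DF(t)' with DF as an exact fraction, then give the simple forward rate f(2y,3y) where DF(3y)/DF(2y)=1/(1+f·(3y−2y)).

1 1/2 9567/10000
2 1 9281/10000
3 3/2 923/1000
4 2 4411/5000
5 5/2 2169/2500
6 3 4233/5000
f(2y,3y) = ((4411/5000)/(4233/5000) − 1)/(1) = 178/4233 ≈ 4.2051%

step 1 [0.5y] swap r/2=433/9567: DF=(1 − 433/9567·(0))/(1+433/9567) = 9567/10000 ≈ 0.956700
step 2 [1y] swap r/2=719/18848: DF=(1 − 719/18848·(0.956700))/(1+719/18848) = 9281/10000 ≈ 0.928100
step 3 [1.5y] swap r/2=385/14039: DF=(1 − 385/14039·(0.956700+0.928100))/(1+385/14039) = 923/1000 ≈ 0.923000
step 4 [2y] zero: DF = P = 4411/5000 ≈ 0.882200
step 5 [2.5y] bond c/2=33/800: DF=(1055601/1000000 − 33/800·(0.956700+0.928100+0.923000+0.882200))/(1+33/800) = 2169/2500 ≈ 0.867600
step 6 [3y] bond c/2=1/200: DF=(873621/1000000 − 1/200·(0.956700+0.928100+0.923000+0.882200+0.867600))/(1+1/200) = 4233/5000 ≈ 0.846600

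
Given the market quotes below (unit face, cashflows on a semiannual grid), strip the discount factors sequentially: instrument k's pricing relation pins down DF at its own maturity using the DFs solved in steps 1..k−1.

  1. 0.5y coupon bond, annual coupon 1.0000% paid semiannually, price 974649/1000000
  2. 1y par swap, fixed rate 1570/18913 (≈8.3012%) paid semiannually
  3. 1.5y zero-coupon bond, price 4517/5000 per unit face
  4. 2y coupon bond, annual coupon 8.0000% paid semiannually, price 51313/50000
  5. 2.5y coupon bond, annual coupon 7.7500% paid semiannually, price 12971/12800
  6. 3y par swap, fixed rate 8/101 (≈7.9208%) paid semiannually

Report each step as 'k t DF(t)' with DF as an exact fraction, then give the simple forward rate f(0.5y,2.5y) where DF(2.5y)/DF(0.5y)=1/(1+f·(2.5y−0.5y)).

1 1/2 4849/5000
2 1 1843/2000
3 3/2 4517/5000
4 2 8793/10000
5 5/2 1677/2000
6 3 79/100
f(0.5y,2.5y) = ((4849/5000)/(1677/2000) − 1)/(2) = 101/1290 ≈ 7.8295%

step 1 [0.5y] bond c/2=1/200: DF=(974649/1000000 − 1/200·(0))/(1+1/200) = 4849/5000 ≈ 0.969800
step 2 [1y] swap r/2=785/18913: DF=(1 − 785/18913·(0.969800))/(1+785/18913) = 1843/2000 ≈ 0.921500
step 3 [1.5y] zero: DF = P = 4517/5000 ≈ 0.903400
step 4 [2y] bond c/2=1/25: DF=(51313/50000 − 1/25·(0.969800+0.921500+0.903400))/(1+1/25) = 8793/10000 ≈ 0.879300
step 5 [2.5y] bond c/2=31/800: DF=(12971/12800 − 31/800·(0.969800+0.921500+0.903400+0.879300))/(1+31/800) = 1677/2000 ≈ 0.838500
step 6 [3y] swap r/2=4/101: DF=(1 − 4/101·(0.969800+0.921500+0.903400+0.879300+0.838500))/(1+4/101) = 79/100 ≈ 0.790000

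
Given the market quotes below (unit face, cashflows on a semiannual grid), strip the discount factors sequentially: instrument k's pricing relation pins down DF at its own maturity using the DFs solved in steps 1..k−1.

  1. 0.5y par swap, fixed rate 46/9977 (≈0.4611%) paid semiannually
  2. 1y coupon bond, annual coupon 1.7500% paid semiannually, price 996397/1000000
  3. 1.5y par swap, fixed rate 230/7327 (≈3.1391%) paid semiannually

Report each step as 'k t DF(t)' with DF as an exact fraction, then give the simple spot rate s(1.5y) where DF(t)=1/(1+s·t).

1 1/2 9977/10000
2 1 9791/10000
3 3/2 477/500
s(1.5y) = (1/(477/500) − 1)/(3/2) = 46/1431 ≈ 3.2145%

step 1 [0.5y] swap r/2=23/9977: DF=(1 − 23/9977·(0))/(1+23/9977) = 9977/10000 ≈ 0.997700
step 2 [1y] bond c/2=7/800: DF=(996397/1000000 − 7/800·(0.997700))/(1+7/800) = 9791/10000 ≈ 0.979100
step 3 [1.5y] swap r/2=115/7327: DF=(1 − 115/7327·(0.997700+0.979100))/(1+115/7327) = 477/500 ≈ 0.954000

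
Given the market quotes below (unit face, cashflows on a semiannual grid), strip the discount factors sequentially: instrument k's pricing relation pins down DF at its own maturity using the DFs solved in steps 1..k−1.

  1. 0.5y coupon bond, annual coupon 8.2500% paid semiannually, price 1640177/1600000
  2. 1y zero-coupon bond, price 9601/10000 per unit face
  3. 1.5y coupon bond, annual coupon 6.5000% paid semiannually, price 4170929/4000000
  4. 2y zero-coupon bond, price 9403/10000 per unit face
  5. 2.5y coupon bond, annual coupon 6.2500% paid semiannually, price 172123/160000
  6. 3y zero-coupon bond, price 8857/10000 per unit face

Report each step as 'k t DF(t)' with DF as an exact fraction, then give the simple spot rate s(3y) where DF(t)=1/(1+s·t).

step 1 [0.5y] bond c/2=33/800: DF=(1640177/1600000 − 33/800·(0))/(1+33/800) = 1969/2000 ≈ 0.984500
step 2 [1y] zero: DF = P = 9601/10000 ≈ 0.960100
step 3 [1.5y] bond c/2=13/400: DF=(4170929/4000000 − 13/400·(0.984500+0.960100))/(1+13/400) = 9487/10000 ≈ 0.948700
step 4 [2y] zero: DF = P = 9403/10000 ≈ 0.940300
step 5 [2.5y] bond c/2=1/32: DF=(172123/160000 − 1/32·(0.984500+0.960100+0.948700+0.940300))/(1+1/32) = 927/1000 ≈ 0.927000
step 6 [3y] zero: DF = P = 8857/10000 ≈ 0.885700

1 1/2 1969/2000
2 1 9601/10000
3 3/2 9487/10000
4 2 9403/10000
5 5/2 927/1000
6 3 8857/10000
s(3y) = (1/(8857/10000) − 1)/(3) = 381/8857 ≈ 4.3017%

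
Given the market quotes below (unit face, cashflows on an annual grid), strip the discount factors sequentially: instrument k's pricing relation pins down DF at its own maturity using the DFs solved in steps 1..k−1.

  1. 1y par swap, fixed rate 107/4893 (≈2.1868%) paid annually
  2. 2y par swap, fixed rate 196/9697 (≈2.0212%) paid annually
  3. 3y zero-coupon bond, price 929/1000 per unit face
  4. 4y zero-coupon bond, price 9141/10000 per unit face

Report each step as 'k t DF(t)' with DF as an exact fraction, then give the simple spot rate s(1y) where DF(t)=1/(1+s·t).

1 1 4893/5000
2 2 1201/1250
3 3 929/1000
4 4 9141/10000
s(1y) = (1/(4893/5000) − 1)/(1) = 107/4893 ≈ 2.1868%

step 1 [1y] swap r/1=107/4893: DF=(1 − 107/4893·(0))/(1+107/4893) = 4893/5000 ≈ 0.978600
step 2 [2y] swap r/1=196/9697: DF=(1 − 196/9697·(0.978600))/(1+196/9697) = 1201/1250 ≈ 0.960800
step 3 [3y] zero: DF = P = 929/1000 ≈ 0.929000
step 4 [4y] zero: DF = P = 9141/10000 ≈ 0.914100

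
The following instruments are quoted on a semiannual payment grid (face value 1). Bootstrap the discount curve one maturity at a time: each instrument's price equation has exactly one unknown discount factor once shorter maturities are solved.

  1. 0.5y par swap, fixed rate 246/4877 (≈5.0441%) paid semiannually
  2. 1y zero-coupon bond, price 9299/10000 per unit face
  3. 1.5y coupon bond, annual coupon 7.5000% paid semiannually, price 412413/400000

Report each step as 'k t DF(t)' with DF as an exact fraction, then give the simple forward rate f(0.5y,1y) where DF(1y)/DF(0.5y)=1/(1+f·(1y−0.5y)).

1 1/2 4877/5000
2 1 9299/10000
3 3/2 9249/10000
f(0.5y,1y) = ((4877/5000)/(9299/10000) − 1)/(1/2) = 910/9299 ≈ 9.7860%

step 1 [0.5y] swap r/2=123/4877: DF=(1 − 123/4877·(0))/(1+123/4877) = 4877/5000 ≈ 0.975400
step 2 [1y] zero: DF = P = 9299/10000 ≈ 0.929900
step 3 [1.5y] bond c/2=3/80: DF=(412413/400000 − 3/80·(0.975400+0.929900))/(1+3/80) = 9249/10000 ≈ 0.924900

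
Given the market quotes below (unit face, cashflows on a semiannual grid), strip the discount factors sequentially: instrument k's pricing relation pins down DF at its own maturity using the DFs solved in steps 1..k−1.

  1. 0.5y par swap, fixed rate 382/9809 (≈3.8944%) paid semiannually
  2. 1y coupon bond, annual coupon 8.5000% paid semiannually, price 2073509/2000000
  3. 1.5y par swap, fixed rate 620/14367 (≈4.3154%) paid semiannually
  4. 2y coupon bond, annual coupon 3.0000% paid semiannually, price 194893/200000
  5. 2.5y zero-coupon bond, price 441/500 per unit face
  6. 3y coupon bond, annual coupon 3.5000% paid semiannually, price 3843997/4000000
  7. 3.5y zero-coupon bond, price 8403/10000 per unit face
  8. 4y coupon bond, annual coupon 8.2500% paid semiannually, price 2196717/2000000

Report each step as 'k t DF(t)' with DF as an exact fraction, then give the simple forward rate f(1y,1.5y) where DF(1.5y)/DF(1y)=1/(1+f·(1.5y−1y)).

step 1 [0.5y] swap r/2=191/9809: DF=(1 − 191/9809·(0))/(1+191/9809) = 9809/10000 ≈ 0.980900
step 2 [1y] bond c/2=17/400: DF=(2073509/2000000 − 17/400·(0.980900))/(1+17/400) = 1909/2000 ≈ 0.954500
step 3 [1.5y] swap r/2=310/14367: DF=(1 − 310/14367·(0.980900+0.954500))/(1+310/14367) = 469/500 ≈ 0.938000
step 4 [2y] bond c/2=3/200: DF=(194893/200000 − 3/200·(0.980900+0.954500+0.938000))/(1+3/200) = 1147/1250 ≈ 0.917600
step 5 [2.5y] zero: DF = P = 441/500 ≈ 0.882000
step 6 [3y] bond c/2=7/400: DF=(3843997/4000000 − 7/400·(0.980900+0.954500+0.938000+0.917600+0.882000))/(1+7/400) = 8641/10000 ≈ 0.864100
step 7 [3.5y] zero: DF = P = 8403/10000 ≈ 0.840300
step 8 [4y] bond c/2=33/800: DF=(2196717/2000000 − 33/800·(0.980900+0.954500+0.938000+0.917600+0.882000+0.864100+0.840300))/(1+33/800) = 4011/5000 ≈ 0.802200

1 1/2 9809/10000
2 1 1909/2000
3 3/2 469/500
4 2 1147/1250
5 5/2 441/500
6 3 8641/10000
7 7/2 8403/10000
8 4 4011/5000
f(1y,1.5y) = ((1909/2000)/(469/500) − 1)/(1/2) = 33/938 ≈ 3.5181%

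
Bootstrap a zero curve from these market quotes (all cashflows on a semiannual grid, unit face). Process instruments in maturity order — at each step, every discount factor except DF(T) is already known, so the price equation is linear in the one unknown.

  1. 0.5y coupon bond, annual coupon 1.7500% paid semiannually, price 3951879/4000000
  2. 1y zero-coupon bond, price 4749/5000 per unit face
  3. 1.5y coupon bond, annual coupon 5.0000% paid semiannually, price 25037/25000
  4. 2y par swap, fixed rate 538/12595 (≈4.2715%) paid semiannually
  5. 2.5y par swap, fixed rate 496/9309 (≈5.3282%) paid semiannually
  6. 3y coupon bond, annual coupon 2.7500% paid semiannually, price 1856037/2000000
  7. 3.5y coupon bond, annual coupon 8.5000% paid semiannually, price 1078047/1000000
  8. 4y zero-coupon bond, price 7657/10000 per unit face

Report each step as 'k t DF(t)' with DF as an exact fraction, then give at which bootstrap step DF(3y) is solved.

step 1 [0.5y] bond c/2=7/800: DF=(3951879/4000000 − 7/800·(0))/(1+7/800) = 4897/5000 ≈ 0.979400
step 2 [1y] zero: DF = P = 4749/5000 ≈ 0.949800
step 3 [1.5y] bond c/2=1/40: DF=(25037/25000 − 1/40·(0.979400+0.949800))/(1+1/40) = 93/100 ≈ 0.930000
step 4 [2y] swap r/2=269/12595: DF=(1 − 269/12595·(0.979400+0.949800+0.930000))/(1+269/12595) = 9193/10000 ≈ 0.919300
step 5 [2.5y] swap r/2=248/9309: DF=(1 − 248/9309·(0.979400+0.949800+0.930000+0.919300))/(1+248/9309) = 219/250 ≈ 0.876000
step 6 [3y] bond c/2=11/800: DF=(1856037/2000000 − 11/800·(0.979400+0.949800+0.930000+0.919300+0.876000))/(1+11/800) = 8523/10000 ≈ 0.852300
step 7 [3.5y] bond c/2=17/400: DF=(1078047/1000000 − 17/400·(0.979400+0.949800+0.930000+0.919300+0.876000+0.852300))/(1+17/400) = 506/625 ≈ 0.809600
step 8 [4y] zero: DF = P = 7657/10000 ≈ 0.765700

1 1/2 4897/5000
2 1 4749/5000
3 3/2 93/100
4 2 9193/10000
5 5/2 219/250
6 3 8523/10000
7 7/2 506/625
8 4 7657/10000
DF(3y) is solved at step 6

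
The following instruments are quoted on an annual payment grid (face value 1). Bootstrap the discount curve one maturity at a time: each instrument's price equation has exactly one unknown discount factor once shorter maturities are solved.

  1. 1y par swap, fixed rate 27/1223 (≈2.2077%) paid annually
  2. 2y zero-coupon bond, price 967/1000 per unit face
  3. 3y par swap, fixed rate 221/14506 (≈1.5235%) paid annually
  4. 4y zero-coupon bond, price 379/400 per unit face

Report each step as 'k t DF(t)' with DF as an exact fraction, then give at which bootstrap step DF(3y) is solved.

step 1 [1y] swap r/1=27/1223: DF=(1 − 27/1223·(0))/(1+27/1223) = 1223/1250 ≈ 0.978400
step 2 [2y] zero: DF = P = 967/1000 ≈ 0.967000
step 3 [3y] swap r/1=221/14506: DF=(1 − 221/14506·(0.978400+0.967000))/(1+221/14506) = 4779/5000 ≈ 0.955800
step 4 [4y] zero: DF = P = 379/400 ≈ 0.947500

1 1 1223/1250
2 2 967/1000
3 3 4779/5000
4 4 379/400
DF(3y) is solved at step 3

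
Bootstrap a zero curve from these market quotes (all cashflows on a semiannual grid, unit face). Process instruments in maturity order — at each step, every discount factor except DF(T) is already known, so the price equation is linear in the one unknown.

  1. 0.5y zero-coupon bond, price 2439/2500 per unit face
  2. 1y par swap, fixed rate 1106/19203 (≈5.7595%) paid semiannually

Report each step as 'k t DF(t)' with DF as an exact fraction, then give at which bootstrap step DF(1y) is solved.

1 1/2 2439/2500
2 1 9447/10000
DF(1y) is solved at step 2

step 1 [0.5y] zero: DF = P = 2439/2500 ≈ 0.975600
step 2 [1y] swap r/2=553/19203: DF=(1 − 553/19203·(0.975600))/(1+553/19203) = 9447/10000 ≈ 0.944700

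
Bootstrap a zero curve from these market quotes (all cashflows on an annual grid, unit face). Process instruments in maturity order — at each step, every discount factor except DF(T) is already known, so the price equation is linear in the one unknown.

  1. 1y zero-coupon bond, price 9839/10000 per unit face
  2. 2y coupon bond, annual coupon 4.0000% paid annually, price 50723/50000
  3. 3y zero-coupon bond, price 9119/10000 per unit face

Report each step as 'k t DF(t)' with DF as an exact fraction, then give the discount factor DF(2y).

1 1 9839/10000
2 2 586/625
3 3 9119/10000
DF(2y) = 586/625 ≈ 0.937600

step 1 [1y] zero: DF = P = 9839/10000 ≈ 0.983900
step 2 [2y] bond c/1=1/25: DF=(50723/50000 − 1/25·(0.983900))/(1+1/25) = 586/625 ≈ 0.937600
step 3 [3y] zero: DF = P = 9119/10000 ≈ 0.911900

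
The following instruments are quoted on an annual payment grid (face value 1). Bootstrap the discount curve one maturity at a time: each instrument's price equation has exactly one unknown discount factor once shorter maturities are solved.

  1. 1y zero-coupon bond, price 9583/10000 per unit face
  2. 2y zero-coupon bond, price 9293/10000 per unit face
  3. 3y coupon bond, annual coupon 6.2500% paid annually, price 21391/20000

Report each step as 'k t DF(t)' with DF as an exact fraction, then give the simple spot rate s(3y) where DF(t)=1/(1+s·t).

1 1 9583/10000
2 2 9293/10000
3 3 2239/2500
s(3y) = (1/(2239/2500) − 1)/(3) = 87/2239 ≈ 3.8857%

step 1 [1y] zero: DF = P = 9583/10000 ≈ 0.958300
step 2 [2y] zero: DF = P = 9293/10000 ≈ 0.929300
step 3 [3y] bond c/1=1/16: DF=(21391/20000 − 1/16·(0.958300+0.929300))/(1+1/16) = 2239/2500 ≈ 0.895600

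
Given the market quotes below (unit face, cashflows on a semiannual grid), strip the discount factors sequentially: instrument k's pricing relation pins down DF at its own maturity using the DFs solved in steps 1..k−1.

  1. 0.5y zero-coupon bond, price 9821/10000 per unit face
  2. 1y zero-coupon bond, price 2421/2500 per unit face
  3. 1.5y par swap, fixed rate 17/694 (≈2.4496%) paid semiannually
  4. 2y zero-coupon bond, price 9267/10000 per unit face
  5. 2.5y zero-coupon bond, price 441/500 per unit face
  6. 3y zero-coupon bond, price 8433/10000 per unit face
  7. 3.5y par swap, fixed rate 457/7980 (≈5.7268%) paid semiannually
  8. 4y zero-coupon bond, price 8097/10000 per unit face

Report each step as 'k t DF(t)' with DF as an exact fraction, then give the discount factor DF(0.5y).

1 1/2 9821/10000
2 1 2421/2500
3 3/2 9643/10000
4 2 9267/10000
5 5/2 441/500
6 3 8433/10000
7 7/2 2043/2500
8 4 8097/10000
DF(0.5y) = 9821/10000 ≈ 0.982100

step 1 [0.5y] zero: DF = P = 9821/10000 ≈ 0.982100
step 2 [1y] zero: DF = P = 2421/2500 ≈ 0.968400
step 3 [1.5y] swap r/2=17/1388: DF=(1 − 17/1388·(0.982100+0.968400))/(1+17/1388) = 9643/10000 ≈ 0.964300
step 4 [2y] zero: DF = P = 9267/10000 ≈ 0.926700
step 5 [2.5y] zero: DF = P = 441/500 ≈ 0.882000
step 6 [3y] zero: DF = P = 8433/10000 ≈ 0.843300
step 7 [3.5y] swap r/2=457/15960: DF=(1 − 457/15960·(0.982100+0.968400+0.964300+0.926700+0.882000+0.843300))/(1+457/15960) = 2043/2500 ≈ 0.817200
step 8 [4y] zero: DF = P = 8097/10000 ≈ 0.809700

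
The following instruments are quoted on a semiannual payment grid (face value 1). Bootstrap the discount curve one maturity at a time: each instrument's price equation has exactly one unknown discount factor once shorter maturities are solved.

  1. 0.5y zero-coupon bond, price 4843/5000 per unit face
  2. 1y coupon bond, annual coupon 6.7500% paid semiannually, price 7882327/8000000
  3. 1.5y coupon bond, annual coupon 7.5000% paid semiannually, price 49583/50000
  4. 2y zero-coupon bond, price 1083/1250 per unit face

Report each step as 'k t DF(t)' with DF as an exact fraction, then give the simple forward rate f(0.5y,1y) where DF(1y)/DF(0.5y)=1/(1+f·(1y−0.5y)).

1 1/2 4843/5000
2 1 1843/2000
3 3/2 71/80
4 2 1083/1250
f(0.5y,1y) = ((4843/5000)/(1843/2000) − 1)/(1/2) = 942/9215 ≈ 10.2225%

step 1 [0.5y] zero: DF = P = 4843/5000 ≈ 0.968600
step 2 [1y] bond c/2=27/800: DF=(7882327/8000000 − 27/800·(0.968600))/(1+27/800) = 1843/2000 ≈ 0.921500
step 3 [1.5y] bond c/2=3/80: DF=(49583/50000 − 3/80·(0.968600+0.921500))/(1+3/80) = 71/80 ≈ 0.887500
step 4 [2y] zero: DF = P = 1083/1250 ≈ 0.866400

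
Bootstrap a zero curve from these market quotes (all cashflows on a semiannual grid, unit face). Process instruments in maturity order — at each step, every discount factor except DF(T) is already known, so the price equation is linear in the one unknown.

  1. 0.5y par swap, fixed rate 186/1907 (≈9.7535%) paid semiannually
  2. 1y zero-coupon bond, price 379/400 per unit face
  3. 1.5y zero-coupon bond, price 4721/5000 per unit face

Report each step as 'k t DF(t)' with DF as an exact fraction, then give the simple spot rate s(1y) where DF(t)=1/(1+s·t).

1 1/2 1907/2000
2 1 379/400
3 3/2 4721/5000
s(1y) = (1/(379/400) − 1)/(1) = 21/379 ≈ 5.5409%

step 1 [0.5y] swap r/2=93/1907: DF=(1 − 93/1907·(0))/(1+93/1907) = 1907/2000 ≈ 0.953500
step 2 [1y] zero: DF = P = 379/400 ≈ 0.947500
step 3 [1.5y] zero: DF = P = 4721/5000 ≈ 0.944200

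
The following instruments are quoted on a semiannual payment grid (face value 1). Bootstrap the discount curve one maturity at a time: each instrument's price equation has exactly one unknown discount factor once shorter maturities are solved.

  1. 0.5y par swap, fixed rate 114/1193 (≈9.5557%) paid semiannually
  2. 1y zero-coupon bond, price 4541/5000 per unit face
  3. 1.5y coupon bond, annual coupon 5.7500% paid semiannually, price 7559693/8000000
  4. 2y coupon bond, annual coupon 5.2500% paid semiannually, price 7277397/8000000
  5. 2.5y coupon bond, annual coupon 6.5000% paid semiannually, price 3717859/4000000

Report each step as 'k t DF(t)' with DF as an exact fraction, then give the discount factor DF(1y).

step 1 [0.5y] swap r/2=57/1193: DF=(1 − 57/1193·(0))/(1+57/1193) = 1193/1250 ≈ 0.954400
step 2 [1y] zero: DF = P = 4541/5000 ≈ 0.908200
step 3 [1.5y] bond c/2=23/800: DF=(7559693/8000000 − 23/800·(0.954400+0.908200))/(1+23/800) = 1733/2000 ≈ 0.866500
step 4 [2y] bond c/2=21/800: DF=(7277397/8000000 − 21/800·(0.954400+0.908200+0.866500))/(1+21/800) = 4083/5000 ≈ 0.816600
step 5 [2.5y] bond c/2=13/400: DF=(3717859/4000000 − 13/400·(0.954400+0.908200+0.866500+0.816600))/(1+13/400) = 3943/5000 ≈ 0.788600

1 1/2 1193/1250
2 1 4541/5000
3 3/2 1733/2000
4 2 4083/5000
5 5/2 3943/5000
DF(1y) = 4541/5000 ≈ 0.908200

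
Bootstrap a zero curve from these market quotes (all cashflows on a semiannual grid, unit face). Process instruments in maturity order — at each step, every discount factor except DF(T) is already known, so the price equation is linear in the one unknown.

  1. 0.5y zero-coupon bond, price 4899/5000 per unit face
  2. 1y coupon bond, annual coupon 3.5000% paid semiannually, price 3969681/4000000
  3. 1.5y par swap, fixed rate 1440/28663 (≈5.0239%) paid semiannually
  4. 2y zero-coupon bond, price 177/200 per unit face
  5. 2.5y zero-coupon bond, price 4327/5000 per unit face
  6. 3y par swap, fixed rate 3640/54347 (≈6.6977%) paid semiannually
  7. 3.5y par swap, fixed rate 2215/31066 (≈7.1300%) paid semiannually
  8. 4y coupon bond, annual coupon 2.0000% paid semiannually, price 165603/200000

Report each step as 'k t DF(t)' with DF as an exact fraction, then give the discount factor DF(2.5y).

step 1 [0.5y] zero: DF = P = 4899/5000 ≈ 0.979800
step 2 [1y] bond c/2=7/400: DF=(3969681/4000000 − 7/400·(0.979800))/(1+7/400) = 1917/2000 ≈ 0.958500
step 3 [1.5y] swap r/2=720/28663: DF=(1 − 720/28663·(0.979800+0.958500))/(1+720/28663) = 116/125 ≈ 0.928000
step 4 [2y] zero: DF = P = 177/200 ≈ 0.885000
step 5 [2.5y] zero: DF = P = 4327/5000 ≈ 0.865400
step 6 [3y] swap r/2=1820/54347: DF=(1 − 1820/54347·(0.979800+0.958500+0.928000+0.885000+0.865400))/(1+1820/54347) = 409/500 ≈ 0.818000
step 7 [3.5y] swap r/2=2215/62132: DF=(1 − 2215/62132·(0.979800+0.958500+0.928000+0.885000+0.865400+0.818000))/(1+2215/62132) = 1557/2000 ≈ 0.778500
step 8 [4y] bond c/2=1/100: DF=(165603/200000 − 1/100·(0.979800+0.958500+0.928000+0.885000+0.865400+0.818000+0.778500))/(1+1/100) = 7583/10000 ≈ 0.758300

1 1/2 4899/5000
2 1 1917/2000
3 3/2 116/125
4 2 177/200
5 5/2 4327/5000
6 3 409/500
7 7/2 1557/2000
8 4 7583/10000
DF(2.5y) = 4327/5000 ≈ 0.865400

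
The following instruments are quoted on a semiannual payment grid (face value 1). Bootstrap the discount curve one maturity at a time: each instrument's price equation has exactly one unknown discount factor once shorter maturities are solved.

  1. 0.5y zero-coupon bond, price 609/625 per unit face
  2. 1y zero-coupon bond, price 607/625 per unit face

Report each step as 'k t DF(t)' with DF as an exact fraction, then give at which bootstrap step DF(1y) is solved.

step 1 [0.5y] zero: DF = P = 609/625 ≈ 0.974400
step 2 [1y] zero: DF = P = 607/625 ≈ 0.971200

1 1/2 609/625
2 1 607/625
DF(1y) is solved at step 2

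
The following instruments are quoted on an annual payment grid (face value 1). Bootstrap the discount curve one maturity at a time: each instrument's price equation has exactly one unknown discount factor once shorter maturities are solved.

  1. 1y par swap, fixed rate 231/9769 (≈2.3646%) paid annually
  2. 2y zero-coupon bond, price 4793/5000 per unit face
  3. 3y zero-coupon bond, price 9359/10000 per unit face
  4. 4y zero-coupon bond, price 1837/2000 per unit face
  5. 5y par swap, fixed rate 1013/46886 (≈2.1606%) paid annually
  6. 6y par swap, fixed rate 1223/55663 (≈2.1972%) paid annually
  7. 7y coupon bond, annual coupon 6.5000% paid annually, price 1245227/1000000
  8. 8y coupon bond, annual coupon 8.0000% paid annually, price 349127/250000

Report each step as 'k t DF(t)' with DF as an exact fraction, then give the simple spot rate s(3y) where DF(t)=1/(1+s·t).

1 1 9769/10000
2 2 4793/5000
3 3 9359/10000
4 4 1837/2000
5 5 8987/10000
6 6 8777/10000
7 7 1659/2000
8 8 8193/10000
s(3y) = (1/(9359/10000) − 1)/(3) = 641/28077 ≈ 2.2830%

step 1 [1y] swap r/1=231/9769: DF=(1 − 231/9769·(0))/(1+231/9769) = 9769/10000 ≈ 0.976900
step 2 [2y] zero: DF = P = 4793/5000 ≈ 0.958600
step 3 [3y] zero: DF = P = 9359/10000 ≈ 0.935900
step 4 [4y] zero: DF = P = 1837/2000 ≈ 0.918500
step 5 [5y] swap r/1=1013/46886: DF=(1 − 1013/46886·(0.976900+0.958600+0.935900+0.918500))/(1+1013/46886) = 8987/10000 ≈ 0.898700
step 6 [6y] swap r/1=1223/55663: DF=(1 − 1223/55663·(0.976900+0.958600+0.935900+0.918500+0.898700))/(1+1223/55663) = 8777/10000 ≈ 0.877700
step 7 [7y] bond c/1=13/200: DF=(1245227/1000000 − 13/200·(0.976900+0.958600+0.935900+0.918500+0.898700+0.877700))/(1+13/200) = 1659/2000 ≈ 0.829500
step 8 [8y] bond c/1=2/25: DF=(349127/250000 − 2/25·(0.976900+0.958600+0.935900+0.918500+0.898700+0.877700+0.829500))/(1+2/25) = 8193/10000 ≈ 0.819300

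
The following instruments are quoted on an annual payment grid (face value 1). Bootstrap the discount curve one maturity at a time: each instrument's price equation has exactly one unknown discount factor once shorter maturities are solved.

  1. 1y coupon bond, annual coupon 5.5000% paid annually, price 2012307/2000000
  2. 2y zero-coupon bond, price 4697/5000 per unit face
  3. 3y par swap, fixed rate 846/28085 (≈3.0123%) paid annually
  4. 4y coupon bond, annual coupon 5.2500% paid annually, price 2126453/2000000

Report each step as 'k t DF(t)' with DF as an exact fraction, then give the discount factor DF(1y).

step 1 [1y] bond c/1=11/200: DF=(2012307/2000000 − 11/200·(0))/(1+11/200) = 9537/10000 ≈ 0.953700
step 2 [2y] zero: DF = P = 4697/5000 ≈ 0.939400
step 3 [3y] swap r/1=846/28085: DF=(1 − 846/28085·(0.953700+0.939400))/(1+846/28085) = 4577/5000 ≈ 0.915400
step 4 [4y] bond c/1=21/400: DF=(2126453/2000000 − 21/400·(0.953700+0.939400+0.915400))/(1+21/400) = 8701/10000 ≈ 0.870100

1 1 9537/10000
2 2 4697/5000
3 3 4577/5000
4 4 8701/10000
DF(1y) = 9537/10000 ≈ 0.953700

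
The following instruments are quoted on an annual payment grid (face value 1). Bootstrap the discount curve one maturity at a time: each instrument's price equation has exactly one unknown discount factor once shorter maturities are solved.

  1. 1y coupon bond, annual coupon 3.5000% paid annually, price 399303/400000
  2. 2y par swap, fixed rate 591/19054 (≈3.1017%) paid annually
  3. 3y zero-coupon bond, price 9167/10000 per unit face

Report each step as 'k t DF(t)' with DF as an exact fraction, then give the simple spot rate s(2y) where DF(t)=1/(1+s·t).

step 1 [1y] bond c/1=7/200: DF=(399303/400000 − 7/200·(0))/(1+7/200) = 1929/2000 ≈ 0.964500
step 2 [2y] swap r/1=591/19054: DF=(1 − 591/19054·(0.964500))/(1+591/19054) = 9409/10000 ≈ 0.940900
step 3 [3y] zero: DF = P = 9167/10000 ≈ 0.916700

1 1 1929/2000
2 2 9409/10000
3 3 9167/10000
s(2y) = (1/(9409/10000) − 1)/(2) = 591/18818 ≈ 3.1406%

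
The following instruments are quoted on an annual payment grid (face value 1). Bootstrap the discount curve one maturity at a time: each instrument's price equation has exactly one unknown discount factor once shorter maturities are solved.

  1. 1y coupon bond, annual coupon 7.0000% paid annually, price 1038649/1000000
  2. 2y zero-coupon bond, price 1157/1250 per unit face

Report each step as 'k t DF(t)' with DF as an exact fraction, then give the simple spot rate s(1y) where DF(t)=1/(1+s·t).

1 1 9707/10000
2 2 1157/1250
s(1y) = (1/(9707/10000) − 1)/(1) = 293/9707 ≈ 3.0184%

step 1 [1y] bond c/1=7/100: DF=(1038649/1000000 − 7/100·(0))/(1+7/100) = 9707/10000 ≈ 0.970700
step 2 [2y] zero: DF = P = 1157/1250 ≈ 0.925600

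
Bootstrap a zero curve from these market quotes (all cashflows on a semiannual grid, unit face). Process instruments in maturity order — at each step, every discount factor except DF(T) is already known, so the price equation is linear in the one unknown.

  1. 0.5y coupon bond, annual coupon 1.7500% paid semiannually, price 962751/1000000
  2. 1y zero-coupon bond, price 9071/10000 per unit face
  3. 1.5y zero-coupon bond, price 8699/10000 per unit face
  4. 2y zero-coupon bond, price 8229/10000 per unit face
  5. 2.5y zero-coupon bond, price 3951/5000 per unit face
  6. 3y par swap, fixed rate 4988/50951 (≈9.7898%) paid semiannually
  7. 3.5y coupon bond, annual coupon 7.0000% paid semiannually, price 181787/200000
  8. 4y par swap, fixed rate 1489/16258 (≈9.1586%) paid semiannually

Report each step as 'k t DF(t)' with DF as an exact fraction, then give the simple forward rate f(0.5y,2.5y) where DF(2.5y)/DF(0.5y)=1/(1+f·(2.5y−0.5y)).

step 1 [0.5y] bond c/2=7/800: DF=(962751/1000000 − 7/800·(0))/(1+7/800) = 1193/1250 ≈ 0.954400
step 2 [1y] zero: DF = P = 9071/10000 ≈ 0.907100
step 3 [1.5y] zero: DF = P = 8699/10000 ≈ 0.869900
step 4 [2y] zero: DF = P = 8229/10000 ≈ 0.822900
step 5 [2.5y] zero: DF = P = 3951/5000 ≈ 0.790200
step 6 [3y] swap r/2=2494/50951: DF=(1 − 2494/50951·(0.954400+0.907100+0.869900+0.822900+0.790200))/(1+2494/50951) = 3753/5000 ≈ 0.750600
step 7 [3.5y] bond c/2=7/200: DF=(181787/200000 − 7/200·(0.954400+0.907100+0.869900+0.822900+0.790200+0.750600))/(1+7/200) = 7059/10000 ≈ 0.705900
step 8 [4y] swap r/2=1489/32516: DF=(1 − 1489/32516·(0.954400+0.907100+0.869900+0.822900+0.790200+0.750600+0.705900))/(1+1489/32516) = 3511/5000 ≈ 0.702200

1 1/2 1193/1250
2 1 9071/10000
3 3/2 8699/10000
4 2 8229/10000
5 5/2 3951/5000
6 3 3753/5000
7 7/2 7059/10000
8 4 3511/5000
f(0.5y,2.5y) = ((1193/1250)/(3951/5000) − 1)/(2) = 821/7902 ≈ 10.3898%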